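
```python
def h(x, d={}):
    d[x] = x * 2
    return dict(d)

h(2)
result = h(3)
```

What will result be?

Step 1: Mutable default dict is shared across calls.
Step 2: First call adds 2: 4. Second call adds 3: 6.
Step 3: result = {2: 4, 3: 6}

The answer is {2: 4, 3: 6}.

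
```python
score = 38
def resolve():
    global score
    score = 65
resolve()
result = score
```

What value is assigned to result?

Step 1: score = 38 globally.
Step 2: resolve() declares global score and sets it to 65.
Step 3: After resolve(), global score = 65. result = 65

The answer is 65.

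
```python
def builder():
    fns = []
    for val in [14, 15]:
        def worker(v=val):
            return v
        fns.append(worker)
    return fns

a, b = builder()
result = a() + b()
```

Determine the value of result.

Step 1: Default argument v=val captures val at each iteration.
Step 2: a() returns 14 (captured at first iteration), b() returns 15 (captured at second).
Step 3: result = 14 + 15 = 29

The answer is 29.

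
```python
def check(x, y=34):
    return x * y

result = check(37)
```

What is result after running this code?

Step 1: check(37) uses default y = 34.
Step 2: Returns 37 * 34 = 1258.
Step 3: result = 1258

The answer is 1258.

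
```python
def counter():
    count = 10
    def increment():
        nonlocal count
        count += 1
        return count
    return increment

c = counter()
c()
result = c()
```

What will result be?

Step 1: counter() creates closure with count = 10.
Step 2: Each c() call increments count via nonlocal. After 2 calls: 10 + 2 = 12.
Step 3: result = 12

The answer is 12.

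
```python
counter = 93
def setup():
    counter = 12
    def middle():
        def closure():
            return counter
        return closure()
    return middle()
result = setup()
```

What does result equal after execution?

Step 1: setup() defines counter = 12. middle() and closure() have no local counter.
Step 2: closure() checks local (none), enclosing middle() (none), enclosing setup() and finds counter = 12.
Step 3: result = 12

The answer is 12.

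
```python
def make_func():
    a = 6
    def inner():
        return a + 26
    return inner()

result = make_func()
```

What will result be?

Step 1: make_func() defines a = 6.
Step 2: inner() reads a = 6 from enclosing scope, returns 6 + 26 = 32.
Step 3: result = 32

The answer is 32.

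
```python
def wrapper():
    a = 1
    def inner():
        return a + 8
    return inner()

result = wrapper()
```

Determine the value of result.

Step 1: wrapper() defines a = 1.
Step 2: inner() reads a = 1 from enclosing scope, returns 1 + 8 = 9.
Step 3: result = 9

The answer is 9.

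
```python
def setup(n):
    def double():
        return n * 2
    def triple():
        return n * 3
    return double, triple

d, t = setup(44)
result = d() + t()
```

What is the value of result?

Step 1: Both closures capture the same n = 44.
Step 2: d() = 44 * 2 = 88, t() = 44 * 3 = 132.
Step 3: result = 88 + 132 = 220

The answer is 220.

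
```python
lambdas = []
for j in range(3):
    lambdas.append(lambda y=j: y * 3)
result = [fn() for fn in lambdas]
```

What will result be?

Step 1: Default arg y=j captures j at each iteration.
Step 2: lambdas[k] has y defaulting to k, returns k * 3.
Step 3: result = [0, 3, 6]

The answer is [0, 3, 6].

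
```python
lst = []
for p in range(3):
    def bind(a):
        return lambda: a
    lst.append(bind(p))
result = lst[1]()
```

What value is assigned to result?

Step 1: bind(p) creates a new scope capturing a = p at call time.
Step 2: lst[1] = bind(1), so its lambda captures a = 1.
Step 3: result = 1 (closure factory fixes late binding)

The answer is 1.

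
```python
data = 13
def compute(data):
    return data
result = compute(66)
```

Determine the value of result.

Step 1: Global data = 13.
Step 2: compute(66) takes parameter data = 66, which shadows the global.
Step 3: result = 66

The answer is 66.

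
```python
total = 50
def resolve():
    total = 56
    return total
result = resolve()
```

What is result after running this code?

Step 1: Global total = 50.
Step 2: resolve() creates local total = 56, shadowing the global.
Step 3: Returns local total = 56. result = 56

The answer is 56.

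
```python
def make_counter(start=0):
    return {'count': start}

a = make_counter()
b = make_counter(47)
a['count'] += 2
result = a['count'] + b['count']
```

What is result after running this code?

Step 1: make_counter() returns a new dict each call (immutable default 0).
Step 2: a = {'count': 0}, b = {'count': 47}.
Step 3: a['count'] += 2 = 2. result = 2 + 47 = 49

The answer is 49.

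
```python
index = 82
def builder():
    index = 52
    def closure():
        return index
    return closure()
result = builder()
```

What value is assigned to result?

Step 1: index = 82 globally, but builder() defines index = 52 locally.
Step 2: closure() looks up index. Not in local scope, so checks enclosing scope (builder) and finds index = 52.
Step 3: result = 52

The answer is 52.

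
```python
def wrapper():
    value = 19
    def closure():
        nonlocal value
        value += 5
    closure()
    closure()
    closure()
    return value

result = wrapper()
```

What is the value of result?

Step 1: value starts at 19.
Step 2: closure() is called 3 times, each adding 5.
Step 3: value = 19 + 5 * 3 = 34

The answer is 34.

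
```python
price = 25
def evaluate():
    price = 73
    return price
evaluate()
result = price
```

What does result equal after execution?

Step 1: price = 25 globally.
Step 2: evaluate() creates a LOCAL price = 73 (no global keyword!).
Step 3: The global price is unchanged. result = 25

The answer is 25.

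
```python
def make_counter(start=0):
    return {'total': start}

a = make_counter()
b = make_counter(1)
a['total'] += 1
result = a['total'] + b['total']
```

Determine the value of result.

Step 1: make_counter() returns a new dict each call (immutable default 0).
Step 2: a = {'total': 0}, b = {'total': 1}.
Step 3: a['total'] += 1 = 1. result = 1 + 1 = 2

The answer is 2.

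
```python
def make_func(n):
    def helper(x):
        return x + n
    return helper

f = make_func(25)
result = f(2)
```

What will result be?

Step 1: make_func(25) creates a closure that captures n = 25.
Step 2: f(2) calls the closure with x = 2, returning 2 + 25 = 27.
Step 3: result = 27

The answer is 27.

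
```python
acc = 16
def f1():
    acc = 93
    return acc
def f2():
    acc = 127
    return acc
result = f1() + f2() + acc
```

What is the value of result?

Step 1: Each function shadows global acc with its own local.
Step 2: f1() returns 93, f2() returns 127.
Step 3: Global acc = 16 is unchanged. result = 93 + 127 + 16 = 236

The answer is 236.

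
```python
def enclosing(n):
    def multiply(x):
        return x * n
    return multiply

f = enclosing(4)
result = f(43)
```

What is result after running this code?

Step 1: enclosing(4) returns multiply closure with n = 4.
Step 2: f(43) computes 43 * 4 = 172.
Step 3: result = 172

The answer is 172.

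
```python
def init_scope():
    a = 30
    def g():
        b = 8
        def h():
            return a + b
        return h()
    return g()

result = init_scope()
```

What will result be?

Step 1: init_scope() defines a = 30. g() defines b = 8.
Step 2: h() accesses both from enclosing scopes: a = 30, b = 8.
Step 3: result = 30 + 8 = 38

The answer is 38.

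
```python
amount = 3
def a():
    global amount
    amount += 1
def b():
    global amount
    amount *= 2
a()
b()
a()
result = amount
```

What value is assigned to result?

Step 1: amount = 3.
Step 2: a(): amount = 3 + 1 = 4.
Step 3: b(): amount = 4 * 2 = 8.
Step 4: a(): amount = 8 + 1 = 9

The answer is 9.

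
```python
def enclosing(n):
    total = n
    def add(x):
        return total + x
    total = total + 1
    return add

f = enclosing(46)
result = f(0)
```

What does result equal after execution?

Step 1: enclosing(46) sets total = 46, then total = 46 + 1 = 47.
Step 2: Closures capture by reference, so add sees total = 47.
Step 3: f(0) returns 47 + 0 = 47

The answer is 47.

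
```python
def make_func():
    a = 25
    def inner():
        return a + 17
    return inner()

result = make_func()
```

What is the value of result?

Step 1: make_func() defines a = 25.
Step 2: inner() reads a = 25 from enclosing scope, returns 25 + 17 = 42.
Step 3: result = 42

The answer is 42.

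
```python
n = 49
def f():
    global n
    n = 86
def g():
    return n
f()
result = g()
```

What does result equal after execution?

Step 1: n = 49.
Step 2: f() sets global n = 86.
Step 3: g() reads global n = 86. result = 86

The answer is 86.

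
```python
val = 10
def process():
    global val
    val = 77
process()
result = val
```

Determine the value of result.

Step 1: val = 10 globally.
Step 2: process() declares global val and sets it to 77.
Step 3: After process(), global val = 77. result = 77

The answer is 77.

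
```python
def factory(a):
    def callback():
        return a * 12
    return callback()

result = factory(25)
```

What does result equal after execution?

Step 1: factory(25) binds parameter a = 25.
Step 2: callback() accesses a = 25 from enclosing scope.
Step 3: result = 25 * 12 = 300

The answer is 300.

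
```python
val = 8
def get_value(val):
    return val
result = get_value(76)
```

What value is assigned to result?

Step 1: Global val = 8.
Step 2: get_value(76) takes parameter val = 76, which shadows the global.
Step 3: result = 76

The answer is 76.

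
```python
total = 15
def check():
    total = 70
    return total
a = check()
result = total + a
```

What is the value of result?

Step 1: Global total = 15. check() returns local total = 70.
Step 2: a = 70. Global total still = 15.
Step 3: result = 15 + 70 = 85

The answer is 85.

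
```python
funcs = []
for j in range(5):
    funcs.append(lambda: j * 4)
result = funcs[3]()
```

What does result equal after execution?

Step 1: All lambdas reference the same variable j (late binding).
Step 2: After the loop, j = 4. Every lambda returns j * 4.
Step 3: funcs[3]() = 4 * 4 = 16

The answer is 16.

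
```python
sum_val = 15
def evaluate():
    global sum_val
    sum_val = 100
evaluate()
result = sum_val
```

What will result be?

Step 1: sum_val = 15 globally.
Step 2: evaluate() declares global sum_val and sets it to 100.
Step 3: After evaluate(), global sum_val = 100. result = 100

The answer is 100.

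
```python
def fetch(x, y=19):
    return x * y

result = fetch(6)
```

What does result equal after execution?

Step 1: fetch(6) uses default y = 19.
Step 2: Returns 6 * 19 = 114.
Step 3: result = 114

The answer is 114.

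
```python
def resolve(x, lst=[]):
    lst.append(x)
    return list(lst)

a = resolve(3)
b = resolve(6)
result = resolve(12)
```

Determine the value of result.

Step 1: Default list is shared. list() creates copies for return values.
Step 2: Internal list grows: [3] -> [3, 6] -> [3, 6, 12].
Step 3: result = [3, 6, 12]

The answer is [3, 6, 12].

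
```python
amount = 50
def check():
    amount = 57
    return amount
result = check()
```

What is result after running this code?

Step 1: Global amount = 50.
Step 2: check() creates local amount = 57, shadowing the global.
Step 3: Returns local amount = 57. result = 57

The answer is 57.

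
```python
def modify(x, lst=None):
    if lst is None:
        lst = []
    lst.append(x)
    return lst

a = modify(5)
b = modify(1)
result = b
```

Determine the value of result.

Step 1: None default with guard creates a NEW list each call.
Step 2: a = [5] (fresh list). b = [1] (another fresh list).
Step 3: result = [1] (this is the fix for mutable default)

The answer is [1].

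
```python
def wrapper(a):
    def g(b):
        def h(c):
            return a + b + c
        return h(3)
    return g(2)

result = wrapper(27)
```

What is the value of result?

Step 1: a = 27, b = 2, c = 3 across three nested scopes.
Step 2: h() accesses all three via LEGB rule.
Step 3: result = 27 + 2 + 3 = 32

The answer is 32.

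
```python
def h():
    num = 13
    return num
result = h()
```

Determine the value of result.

Step 1: h() defines num = 13 in its local scope.
Step 2: return num finds the local variable num = 13.
Step 3: result = 13

The answer is 13.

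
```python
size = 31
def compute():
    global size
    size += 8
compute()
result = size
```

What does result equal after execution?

Step 1: size = 31 globally.
Step 2: compute() modifies global size: size += 8 = 39.
Step 3: result = 39

The answer is 39.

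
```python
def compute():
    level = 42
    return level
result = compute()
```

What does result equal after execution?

Step 1: compute() defines level = 42 in its local scope.
Step 2: return level finds the local variable level = 42.
Step 3: result = 42

The answer is 42.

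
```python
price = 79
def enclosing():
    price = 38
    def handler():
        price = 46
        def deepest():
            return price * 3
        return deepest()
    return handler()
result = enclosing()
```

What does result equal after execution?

Step 1: deepest() looks up price through LEGB: not local, finds price = 46 in enclosing handler().
Step 2: Returns 46 * 3 = 138.
Step 3: result = 138

The answer is 138.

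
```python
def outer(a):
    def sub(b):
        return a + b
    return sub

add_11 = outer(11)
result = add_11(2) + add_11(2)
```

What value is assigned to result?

Step 1: add_11 captures a = 11.
Step 2: add_11(2) = 11 + 2 = 13, called twice.
Step 3: result = 13 + 13 = 26

The answer is 26.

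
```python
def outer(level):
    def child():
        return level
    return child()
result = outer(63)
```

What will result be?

Step 1: outer(63) binds parameter level = 63.
Step 2: child() looks up level in enclosing scope and finds the parameter level = 63.
Step 3: result = 63

The answer is 63.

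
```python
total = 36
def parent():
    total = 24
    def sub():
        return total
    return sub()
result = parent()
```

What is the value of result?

Step 1: total = 36 globally, but parent() defines total = 24 locally.
Step 2: sub() looks up total. Not in local scope, so checks enclosing scope (parent) and finds total = 24.
Step 3: result = 24

The answer is 24.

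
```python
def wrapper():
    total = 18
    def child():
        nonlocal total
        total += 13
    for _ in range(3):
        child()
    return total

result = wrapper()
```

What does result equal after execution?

Step 1: total = 18.
Step 2: child() is called 3 times in a loop, each adding 13 via nonlocal.
Step 3: total = 18 + 13 * 3 = 57

The answer is 57.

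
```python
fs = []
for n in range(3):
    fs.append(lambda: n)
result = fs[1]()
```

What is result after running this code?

Step 1: The loop creates 3 lambdas, all referencing the same variable n.
Step 2: After the loop, n = 2 (final value).
Step 3: fs[1]() looks up n at call time and finds 2. This is the late binding gotcha. result = 2

The answer is 2.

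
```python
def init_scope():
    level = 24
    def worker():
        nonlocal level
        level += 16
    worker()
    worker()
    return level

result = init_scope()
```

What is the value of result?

Step 1: level starts at 24.
Step 2: worker() is called 2 times, each adding 16.
Step 3: level = 24 + 16 * 2 = 56

The answer is 56.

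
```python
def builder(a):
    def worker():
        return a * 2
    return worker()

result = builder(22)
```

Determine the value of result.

Step 1: builder(22) binds parameter a = 22.
Step 2: worker() accesses a = 22 from enclosing scope.
Step 3: result = 22 * 2 = 44

The answer is 44.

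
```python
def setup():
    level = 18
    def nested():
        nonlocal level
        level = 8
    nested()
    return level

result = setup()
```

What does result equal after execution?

Step 1: setup() sets level = 18.
Step 2: nested() uses nonlocal to reassign level = 8.
Step 3: result = 8

The answer is 8.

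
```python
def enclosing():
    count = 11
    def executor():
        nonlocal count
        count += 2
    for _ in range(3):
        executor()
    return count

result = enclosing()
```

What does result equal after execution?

Step 1: count = 11.
Step 2: executor() is called 3 times in a loop, each adding 2 via nonlocal.
Step 3: count = 11 + 2 * 3 = 17

The answer is 17.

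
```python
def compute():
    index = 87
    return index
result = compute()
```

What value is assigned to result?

Step 1: compute() defines index = 87 in its local scope.
Step 2: return index finds the local variable index = 87.
Step 3: result = 87

The answer is 87.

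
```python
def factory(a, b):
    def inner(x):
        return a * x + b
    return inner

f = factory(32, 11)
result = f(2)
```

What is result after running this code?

Step 1: factory(32, 11) captures a = 32, b = 11.
Step 2: f(2) computes 32 * 2 + 11 = 75.
Step 3: result = 75

The answer is 75.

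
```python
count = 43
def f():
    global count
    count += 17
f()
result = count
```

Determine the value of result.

Step 1: count = 43 globally.
Step 2: f() modifies global count: count += 17 = 60.
Step 3: result = 60

The answer is 60.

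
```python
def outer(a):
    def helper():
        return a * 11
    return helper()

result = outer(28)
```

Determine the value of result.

Step 1: outer(28) binds parameter a = 28.
Step 2: helper() accesses a = 28 from enclosing scope.
Step 3: result = 28 * 11 = 308

The answer is 308.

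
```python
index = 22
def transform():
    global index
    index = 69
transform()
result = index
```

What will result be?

Step 1: index = 22 globally.
Step 2: transform() declares global index and sets it to 69.
Step 3: After transform(), global index = 69. result = 69

The answer is 69.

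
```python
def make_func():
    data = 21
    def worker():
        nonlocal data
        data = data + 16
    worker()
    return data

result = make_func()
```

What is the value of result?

Step 1: make_func() sets data = 21.
Step 2: worker() uses nonlocal to modify data in make_func's scope: data = 21 + 16 = 37.
Step 3: make_func() returns the modified data = 37

The answer is 37.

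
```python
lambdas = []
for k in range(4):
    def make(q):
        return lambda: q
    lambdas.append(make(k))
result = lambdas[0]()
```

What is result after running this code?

Step 1: make(k) creates a new scope capturing q = k at call time.
Step 2: lambdas[0] = make(0), so its lambda captures q = 0.
Step 3: result = 0 (closure factory fixes late binding)

The answer is 0.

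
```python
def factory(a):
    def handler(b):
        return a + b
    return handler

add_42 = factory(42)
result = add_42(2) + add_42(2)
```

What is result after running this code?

Step 1: add_42 captures a = 42.
Step 2: add_42(2) = 42 + 2 = 44, called twice.
Step 3: result = 44 + 44 = 88

The answer is 88.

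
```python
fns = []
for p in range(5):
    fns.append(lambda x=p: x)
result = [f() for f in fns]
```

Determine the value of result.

Step 1: Default arg x=p captures p at each iteration.
Step 2: Each lambda has its own default: 0, 1, ..., 4.
Step 3: result = [0, 1, 2, 3, 4]

The answer is [0, 1, 2, 3, 4].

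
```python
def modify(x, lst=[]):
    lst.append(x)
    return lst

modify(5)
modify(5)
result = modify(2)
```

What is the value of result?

Step 1: Mutable default argument gotcha! The list [] is created once.
Step 2: Each call appends to the SAME list: [5], [5, 5], [5, 5, 2].
Step 3: result = [5, 5, 2]

The answer is [5, 5, 2].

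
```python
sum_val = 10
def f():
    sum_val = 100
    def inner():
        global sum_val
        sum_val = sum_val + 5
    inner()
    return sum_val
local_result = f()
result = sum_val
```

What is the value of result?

Step 1: Global sum_val = 10. f() creates local sum_val = 100.
Step 2: inner() declares global sum_val and adds 5: global sum_val = 10 + 5 = 15.
Step 3: f() returns its local sum_val = 100 (unaffected by inner).
Step 4: result = global sum_val = 15

The answer is 15.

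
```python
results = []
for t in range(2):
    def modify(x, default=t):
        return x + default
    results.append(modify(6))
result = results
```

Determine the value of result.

Step 1: Default argument default=t is evaluated at function definition time.
Step 2: Each iteration creates modify with default = current t value.
Step 3: modify(6) returns 6 + default. results = [6, 7]

The answer is [6, 7].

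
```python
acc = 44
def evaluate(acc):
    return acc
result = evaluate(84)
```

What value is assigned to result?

Step 1: Global acc = 44.
Step 2: evaluate(84) takes parameter acc = 84, which shadows the global.
Step 3: result = 84

The answer is 84.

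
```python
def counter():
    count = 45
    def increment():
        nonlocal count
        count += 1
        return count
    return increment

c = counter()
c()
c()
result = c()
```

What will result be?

Step 1: counter() creates closure with count = 45.
Step 2: Each c() call increments count via nonlocal. After 3 calls: 45 + 3 = 48.
Step 3: result = 48

The answer is 48.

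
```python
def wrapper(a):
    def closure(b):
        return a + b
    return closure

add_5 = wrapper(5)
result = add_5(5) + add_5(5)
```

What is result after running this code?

Step 1: add_5 captures a = 5.
Step 2: add_5(5) = 5 + 5 = 10, called twice.
Step 3: result = 10 + 10 = 20

The answer is 20.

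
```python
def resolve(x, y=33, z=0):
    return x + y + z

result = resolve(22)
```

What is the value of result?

Step 1: resolve(22) uses defaults y = 33, z = 0.
Step 2: Returns 22 + 33 + 0 = 55.
Step 3: result = 55

The answer is 55.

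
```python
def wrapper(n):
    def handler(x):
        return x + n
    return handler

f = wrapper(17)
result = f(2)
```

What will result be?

Step 1: wrapper(17) creates a closure that captures n = 17.
Step 2: f(2) calls the closure with x = 2, returning 2 + 17 = 19.
Step 3: result = 19

The answer is 19.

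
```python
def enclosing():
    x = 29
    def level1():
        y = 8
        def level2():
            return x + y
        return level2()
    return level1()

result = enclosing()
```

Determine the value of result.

Step 1: x = 29 in enclosing. y = 8 in level1.
Step 2: level2() reads x = 29 and y = 8 from enclosing scopes.
Step 3: result = 29 + 8 = 37

The answer is 37.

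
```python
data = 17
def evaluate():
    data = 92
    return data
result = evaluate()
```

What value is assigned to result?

Step 1: Global data = 17.
Step 2: evaluate() creates local data = 92, shadowing the global.
Step 3: Returns local data = 92. result = 92

The answer is 92.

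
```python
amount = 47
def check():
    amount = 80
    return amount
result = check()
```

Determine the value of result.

Step 1: Global amount = 47.
Step 2: check() creates local amount = 80, shadowing the global.
Step 3: Returns local amount = 80. result = 80

The answer is 80.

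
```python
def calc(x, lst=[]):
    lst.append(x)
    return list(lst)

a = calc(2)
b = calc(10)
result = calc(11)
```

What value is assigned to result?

Step 1: Default list is shared. list() creates copies for return values.
Step 2: Internal list grows: [2] -> [2, 10] -> [2, 10, 11].
Step 3: result = [2, 10, 11]

The answer is [2, 10, 11].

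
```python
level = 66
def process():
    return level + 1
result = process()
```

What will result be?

Step 1: level = 66 is defined globally.
Step 2: process() looks up level from global scope = 66, then computes 66 + 1 = 67.
Step 3: result = 67

The answer is 67.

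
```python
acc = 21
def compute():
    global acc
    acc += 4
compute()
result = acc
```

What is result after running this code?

Step 1: acc = 21 globally.
Step 2: compute() modifies global acc: acc += 4 = 25.
Step 3: result = 25

The answer is 25.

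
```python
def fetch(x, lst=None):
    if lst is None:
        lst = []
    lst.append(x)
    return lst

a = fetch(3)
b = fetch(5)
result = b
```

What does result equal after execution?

Step 1: None default with guard creates a NEW list each call.
Step 2: a = [3] (fresh list). b = [5] (another fresh list).
Step 3: result = [5] (this is the fix for mutable default)

The answer is [5].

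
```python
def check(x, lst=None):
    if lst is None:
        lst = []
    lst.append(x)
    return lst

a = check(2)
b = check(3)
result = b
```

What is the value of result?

Step 1: None default with guard creates a NEW list each call.
Step 2: a = [2] (fresh list). b = [3] (another fresh list).
Step 3: result = [3] (this is the fix for mutable default)

The answer is [3].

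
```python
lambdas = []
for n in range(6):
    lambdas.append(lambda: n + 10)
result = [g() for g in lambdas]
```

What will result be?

Step 1: All lambdas capture n by reference. After the loop, n = 5.
Step 2: Each call returns 5 + 10 = 15.
Step 3: result = [15, 15, 15, 15, 15, 15]

The answer is [15, 15, 15, 15, 15, 15].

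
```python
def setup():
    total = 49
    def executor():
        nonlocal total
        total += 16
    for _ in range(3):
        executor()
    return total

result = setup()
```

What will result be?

Step 1: total = 49.
Step 2: executor() is called 3 times in a loop, each adding 16 via nonlocal.
Step 3: total = 49 + 16 * 3 = 97

The answer is 97.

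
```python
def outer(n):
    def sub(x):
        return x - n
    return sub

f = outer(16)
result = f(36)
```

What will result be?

Step 1: outer(16) creates a closure capturing n = 16.
Step 2: f(36) computes 36 - 16 = 20.
Step 3: result = 20

The answer is 20.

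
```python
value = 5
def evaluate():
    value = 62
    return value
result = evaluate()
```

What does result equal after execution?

Step 1: Global value = 5.
Step 2: evaluate() creates local value = 62, shadowing the global.
Step 3: Returns local value = 62. result = 62

The answer is 62.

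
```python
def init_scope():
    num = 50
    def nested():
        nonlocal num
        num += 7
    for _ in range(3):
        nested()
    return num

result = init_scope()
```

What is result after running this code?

Step 1: num = 50.
Step 2: nested() is called 3 times in a loop, each adding 7 via nonlocal.
Step 3: num = 50 + 7 * 3 = 71

The answer is 71.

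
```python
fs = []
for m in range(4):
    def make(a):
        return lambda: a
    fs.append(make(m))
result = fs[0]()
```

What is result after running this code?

Step 1: make(m) creates a new scope capturing a = m at call time.
Step 2: fs[0] = make(0), so its lambda captures a = 0.
Step 3: result = 0 (closure factory fixes late binding)

The answer is 0.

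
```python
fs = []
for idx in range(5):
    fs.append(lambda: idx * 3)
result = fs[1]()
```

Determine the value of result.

Step 1: All lambdas reference the same variable idx (late binding).
Step 2: After the loop, idx = 4. Every lambda returns idx * 3.
Step 3: fs[1]() = 4 * 3 = 12

The answer is 12.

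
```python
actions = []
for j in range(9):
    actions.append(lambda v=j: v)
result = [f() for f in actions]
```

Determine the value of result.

Step 1: Default arg v=j captures j at each iteration.
Step 2: Each lambda has its own default: 0, 1, ..., 8.
Step 3: result = [0, 1, 2, 3, 4, 5, 6, 7, 8]

The answer is [0, 1, 2, 3, 4, 5, 6, 7, 8].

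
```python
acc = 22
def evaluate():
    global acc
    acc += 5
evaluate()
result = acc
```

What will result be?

Step 1: acc = 22 globally.
Step 2: evaluate() modifies global acc: acc += 5 = 27.
Step 3: result = 27

The answer is 27.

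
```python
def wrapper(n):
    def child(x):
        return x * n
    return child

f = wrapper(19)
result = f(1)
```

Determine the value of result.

Step 1: wrapper(19) creates a closure capturing n = 19.
Step 2: f(1) computes 1 * 19 = 19.
Step 3: result = 19

The answer is 19.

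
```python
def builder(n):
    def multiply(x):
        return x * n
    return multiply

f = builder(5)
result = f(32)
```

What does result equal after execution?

Step 1: builder(5) returns multiply closure with n = 5.
Step 2: f(32) computes 32 * 5 = 160.
Step 3: result = 160

The answer is 160.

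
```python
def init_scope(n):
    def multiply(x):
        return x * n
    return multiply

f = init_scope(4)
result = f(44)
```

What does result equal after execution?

Step 1: init_scope(4) returns multiply closure with n = 4.
Step 2: f(44) computes 44 * 4 = 176.
Step 3: result = 176

The answer is 176.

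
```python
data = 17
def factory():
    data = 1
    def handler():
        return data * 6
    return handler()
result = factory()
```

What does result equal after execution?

Step 1: factory() shadows global data with data = 1.
Step 2: handler() finds data = 1 in enclosing scope, computes 1 * 6 = 6.
Step 3: result = 6

The answer is 6.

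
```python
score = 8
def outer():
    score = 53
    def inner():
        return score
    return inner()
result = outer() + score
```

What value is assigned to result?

Step 1: Global score = 8. outer() shadows with score = 53.
Step 2: inner() returns enclosing score = 53. outer() = 53.
Step 3: result = 53 + global score (8) = 61

The answer is 61.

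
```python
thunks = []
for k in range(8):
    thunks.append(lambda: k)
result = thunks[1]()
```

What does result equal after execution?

Step 1: The loop creates 8 lambdas, all referencing the same variable k.
Step 2: After the loop, k = 7 (final value).
Step 3: thunks[1]() looks up k at call time and finds 7. This is the late binding gotcha. result = 7

The answer is 7.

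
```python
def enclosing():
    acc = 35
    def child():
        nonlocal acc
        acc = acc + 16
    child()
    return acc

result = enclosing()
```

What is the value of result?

Step 1: enclosing() sets acc = 35.
Step 2: child() uses nonlocal to modify acc in enclosing's scope: acc = 35 + 16 = 51.
Step 3: enclosing() returns the modified acc = 51

The answer is 51.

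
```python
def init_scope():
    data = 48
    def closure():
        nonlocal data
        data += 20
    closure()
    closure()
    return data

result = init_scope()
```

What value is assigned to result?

Step 1: data starts at 48.
Step 2: closure() is called 2 times, each adding 20.
Step 3: data = 48 + 20 * 2 = 88

The answer is 88.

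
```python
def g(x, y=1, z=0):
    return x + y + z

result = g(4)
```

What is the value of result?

Step 1: g(4) uses defaults y = 1, z = 0.
Step 2: Returns 4 + 1 + 0 = 5.
Step 3: result = 5

The answer is 5.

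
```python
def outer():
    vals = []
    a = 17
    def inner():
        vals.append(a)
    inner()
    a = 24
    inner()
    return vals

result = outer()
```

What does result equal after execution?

Step 1: a = 17. inner() appends current a to vals.
Step 2: First inner(): appends 17. Then a = 24.
Step 3: Second inner(): appends 24 (closure sees updated a). result = [17, 24]

The answer is [17, 24].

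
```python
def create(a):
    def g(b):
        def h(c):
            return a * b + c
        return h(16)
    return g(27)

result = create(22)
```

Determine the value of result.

Step 1: a = 22, b = 27, c = 16.
Step 2: h() computes a * b + c = 22 * 27 + 16 = 610.
Step 3: result = 610

The answer is 610.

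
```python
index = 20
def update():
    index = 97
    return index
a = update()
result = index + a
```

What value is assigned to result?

Step 1: Global index = 20. update() returns local index = 97.
Step 2: a = 97. Global index still = 20.
Step 3: result = 20 + 97 = 117

The answer is 117.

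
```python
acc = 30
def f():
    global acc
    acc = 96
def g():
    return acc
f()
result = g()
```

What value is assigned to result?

Step 1: acc = 30.
Step 2: f() sets global acc = 96.
Step 3: g() reads global acc = 96. result = 96

The answer is 96.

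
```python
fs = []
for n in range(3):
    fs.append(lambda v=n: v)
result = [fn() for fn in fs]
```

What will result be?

Step 1: Default arg v=n captures n at each iteration.
Step 2: Each lambda has its own default: 0, 1, ..., 2.
Step 3: result = [0, 1, 2]

The answer is [0, 1, 2].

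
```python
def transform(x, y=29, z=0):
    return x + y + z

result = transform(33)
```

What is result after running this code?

Step 1: transform(33) uses defaults y = 29, z = 0.
Step 2: Returns 33 + 29 + 0 = 62.
Step 3: result = 62

The answer is 62.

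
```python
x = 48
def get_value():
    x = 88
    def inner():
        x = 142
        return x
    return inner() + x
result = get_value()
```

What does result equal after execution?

Step 1: get_value() has local x = 88. inner() has local x = 142.
Step 2: inner() returns its local x = 142.
Step 3: get_value() returns 142 + its own x (88) = 230

The answer is 230.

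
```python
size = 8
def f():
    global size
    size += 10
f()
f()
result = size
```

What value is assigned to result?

Step 1: size = 8.
Step 2: First f(): size = 8 + 10 = 18.
Step 3: Second f(): size = 18 + 10 = 28. result = 28

The answer is 28.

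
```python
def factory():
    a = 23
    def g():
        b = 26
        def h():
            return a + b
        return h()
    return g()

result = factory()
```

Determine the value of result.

Step 1: factory() defines a = 23. g() defines b = 26.
Step 2: h() accesses both from enclosing scopes: a = 23, b = 26.
Step 3: result = 23 + 26 = 49

The answer is 49.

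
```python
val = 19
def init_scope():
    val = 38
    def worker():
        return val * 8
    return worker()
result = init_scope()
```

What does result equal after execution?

Step 1: init_scope() shadows global val with val = 38.
Step 2: worker() finds val = 38 in enclosing scope, computes 38 * 8 = 304.
Step 3: result = 304

The answer is 304.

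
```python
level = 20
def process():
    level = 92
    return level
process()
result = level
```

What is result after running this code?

Step 1: level = 20 globally.
Step 2: process() creates a LOCAL level = 92 (no global keyword!).
Step 3: The global level is unchanged. result = 20

The answer is 20.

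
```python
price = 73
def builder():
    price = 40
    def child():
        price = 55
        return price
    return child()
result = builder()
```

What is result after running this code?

Step 1: Three scopes define price: global (73), builder (40), child (55).
Step 2: child() has its own local price = 55, which shadows both enclosing and global.
Step 3: result = 55 (local wins in LEGB)

The answer is 55.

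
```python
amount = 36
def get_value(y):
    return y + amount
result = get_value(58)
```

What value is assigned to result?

Step 1: amount = 36 is defined globally.
Step 2: get_value(58) uses parameter y = 58 and looks up amount from global scope = 36.
Step 3: result = 58 + 36 = 94

The answer is 94.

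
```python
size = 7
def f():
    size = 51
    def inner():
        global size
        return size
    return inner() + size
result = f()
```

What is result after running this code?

Step 1: Global size = 7. f() shadows with local size = 51.
Step 2: inner() uses global keyword, so inner() returns global size = 7.
Step 3: f() returns 7 + 51 = 58

The answer is 58.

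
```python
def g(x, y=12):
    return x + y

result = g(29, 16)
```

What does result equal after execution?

Step 1: g(29, 16) overrides default y with 16.
Step 2: Returns 29 + 16 = 45.
Step 3: result = 45

The answer is 45.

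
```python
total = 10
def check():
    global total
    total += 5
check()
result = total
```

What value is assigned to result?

Step 1: total = 10 globally.
Step 2: check() modifies global total: total += 5 = 15.
Step 3: result = 15

The answer is 15.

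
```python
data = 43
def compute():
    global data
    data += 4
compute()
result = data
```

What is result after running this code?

Step 1: data = 43 globally.
Step 2: compute() modifies global data: data += 4 = 47.
Step 3: result = 47

The answer is 47.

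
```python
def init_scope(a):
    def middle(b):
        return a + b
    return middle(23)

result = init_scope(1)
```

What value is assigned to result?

Step 1: init_scope(1) passes a = 1.
Step 2: middle(23) has b = 23, reads a = 1 from enclosing.
Step 3: result = 1 + 23 = 24

The answer is 24.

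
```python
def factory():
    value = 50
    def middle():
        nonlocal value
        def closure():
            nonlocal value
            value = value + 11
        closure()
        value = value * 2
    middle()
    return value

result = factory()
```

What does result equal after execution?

Step 1: value = 50.
Step 2: closure() adds 11: value = 50 + 11 = 61.
Step 3: middle() doubles: value = 61 * 2 = 122.
Step 4: result = 122

The answer is 122.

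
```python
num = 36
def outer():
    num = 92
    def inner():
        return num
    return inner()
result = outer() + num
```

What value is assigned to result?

Step 1: Global num = 36. outer() shadows with num = 92.
Step 2: inner() returns enclosing num = 92. outer() = 92.
Step 3: result = 92 + global num (36) = 128

The answer is 128.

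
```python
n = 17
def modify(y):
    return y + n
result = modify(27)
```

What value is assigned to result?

Step 1: n = 17 is defined globally.
Step 2: modify(27) uses parameter y = 27 and looks up n from global scope = 17.
Step 3: result = 27 + 17 = 44

The answer is 44.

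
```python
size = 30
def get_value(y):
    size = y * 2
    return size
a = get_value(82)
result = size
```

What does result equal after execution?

Step 1: Global size = 30.
Step 2: get_value(82) creates local size = 82 * 2 = 164.
Step 3: Global size unchanged because no global keyword. result = 30

The answer is 30.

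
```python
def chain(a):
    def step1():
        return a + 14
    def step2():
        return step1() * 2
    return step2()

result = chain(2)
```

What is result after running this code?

Step 1: chain(2) captures a = 2.
Step 2: step2() calls step1() which returns 2 + 14 = 16.
Step 3: step2() returns 16 * 2 = 32

The answer is 32.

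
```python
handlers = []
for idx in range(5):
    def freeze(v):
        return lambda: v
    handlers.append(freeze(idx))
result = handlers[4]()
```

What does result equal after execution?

Step 1: freeze(idx) creates a new scope capturing v = idx at call time.
Step 2: handlers[4] = freeze(4), so its lambda captures v = 4.
Step 3: result = 4 (closure factory fixes late binding)

The answer is 4.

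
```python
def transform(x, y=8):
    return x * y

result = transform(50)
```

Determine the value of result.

Step 1: transform(50) uses default y = 8.
Step 2: Returns 50 * 8 = 400.
Step 3: result = 400

The answer is 400.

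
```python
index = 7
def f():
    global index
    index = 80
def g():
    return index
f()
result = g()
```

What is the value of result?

Step 1: index = 7.
Step 2: f() sets global index = 80.
Step 3: g() reads global index = 80. result = 80

The answer is 80.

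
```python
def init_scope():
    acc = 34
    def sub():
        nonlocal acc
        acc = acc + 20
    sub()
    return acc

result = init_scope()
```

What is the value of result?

Step 1: init_scope() sets acc = 34.
Step 2: sub() uses nonlocal to modify acc in init_scope's scope: acc = 34 + 20 = 54.
Step 3: init_scope() returns the modified acc = 54

The answer is 54.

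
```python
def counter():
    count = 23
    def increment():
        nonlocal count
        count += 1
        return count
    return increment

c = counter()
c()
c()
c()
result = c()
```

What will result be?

Step 1: counter() creates closure with count = 23.
Step 2: Each c() call increments count via nonlocal. After 4 calls: 23 + 4 = 27.
Step 3: result = 27

The answer is 27.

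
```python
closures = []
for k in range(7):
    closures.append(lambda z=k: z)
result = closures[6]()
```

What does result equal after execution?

Step 1: Default argument z=k captures k's value at each iteration.
Step 2: closures[6] captured z = 6 when k was 6.
Step 3: result = 6

The answer is 6.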